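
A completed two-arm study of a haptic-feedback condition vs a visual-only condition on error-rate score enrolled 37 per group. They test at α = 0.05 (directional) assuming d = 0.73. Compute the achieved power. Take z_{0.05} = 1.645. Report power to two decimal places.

power ≈ 0.93

For two equal groups, power = Φ(d·√(n/2) − z_{α}).
d·√(n/2) = 0.73 × √(37/2) = 0.73 × 4.301 = 3.140.
z_β = 3.140 − 1.645 = 1.495.
Power = Φ(1.495) = 0.933.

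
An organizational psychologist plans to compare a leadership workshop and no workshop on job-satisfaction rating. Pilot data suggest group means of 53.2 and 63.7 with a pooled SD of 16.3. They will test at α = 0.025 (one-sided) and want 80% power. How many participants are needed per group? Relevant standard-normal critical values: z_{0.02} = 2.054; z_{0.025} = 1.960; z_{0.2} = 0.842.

n = 38 per group

Cohen's d = |M₁ − M₂| / SD_pooled = |53.2 − 63.7| / 16.3 = 10.5 / 16.3 = 0.644.
For two independent groups with equal n: n = 2·((z_{α} + z_β) / d)².
z_{α} + z_β = 1.960 + 0.842 = 2.802.
n = 2 × (2.802 / 0.644)² = 2 × 4.351² = 2 × 18.93 = 37.9.
Round up to the next whole participant.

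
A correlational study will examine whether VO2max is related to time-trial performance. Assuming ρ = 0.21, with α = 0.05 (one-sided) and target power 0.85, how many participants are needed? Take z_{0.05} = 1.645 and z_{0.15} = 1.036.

Fisher's z: C = ½·ln((1+r)/(1−r)) = ½·ln(1.5316) = 0.2132.
n = ((z_{α} + z_β)/C)² + 3.
(1.645 + 1.036) / 0.2132 = 2.681 / 0.2132 = 12.575.
n = 12.575² + 3 = 158.13 + 3 = 161.1.
Round up.

n = 162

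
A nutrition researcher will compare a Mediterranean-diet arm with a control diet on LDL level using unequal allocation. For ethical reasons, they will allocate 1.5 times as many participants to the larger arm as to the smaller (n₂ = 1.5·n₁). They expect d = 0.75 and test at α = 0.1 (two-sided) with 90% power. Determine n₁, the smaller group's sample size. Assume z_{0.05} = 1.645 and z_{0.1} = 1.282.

With allocation ratio k = n₂/n₁ = 1.5, Var(x̄₁−x̄₂) = σ²(1/n₁ + 1/(k·n₁)) = σ²·(k+1)/(k·n₁).
So n₁ = (1 + 1/k)·((z_{α/2} + z_β)/d)² = 1.667 × (2.927/0.75)².
n₁ = 1.667 × 15.23 = 25.4.
Round up: n₁ = 26, giving n₂ = 1.5 × 26 = 39.

n₁ = 26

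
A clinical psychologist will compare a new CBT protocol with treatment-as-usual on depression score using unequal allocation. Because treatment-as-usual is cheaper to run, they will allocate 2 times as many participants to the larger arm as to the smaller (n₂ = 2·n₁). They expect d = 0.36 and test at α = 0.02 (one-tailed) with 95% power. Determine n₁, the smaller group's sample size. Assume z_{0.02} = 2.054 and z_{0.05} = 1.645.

With allocation ratio k = n₂/n₁ = 2, Var(x̄₁−x̄₂) = σ²(1/n₁ + 1/(k·n₁)) = σ²·(k+1)/(k·n₁).
So n₁ = (1 + 1/k)·((z_{α} + z_β)/d)² = 1.500 × (3.699/0.36)².
n₁ = 1.500 × 105.58 = 158.4.
Round up: n₁ = 159, giving n₂ = 2 × 159 = 318.

n₁ = 159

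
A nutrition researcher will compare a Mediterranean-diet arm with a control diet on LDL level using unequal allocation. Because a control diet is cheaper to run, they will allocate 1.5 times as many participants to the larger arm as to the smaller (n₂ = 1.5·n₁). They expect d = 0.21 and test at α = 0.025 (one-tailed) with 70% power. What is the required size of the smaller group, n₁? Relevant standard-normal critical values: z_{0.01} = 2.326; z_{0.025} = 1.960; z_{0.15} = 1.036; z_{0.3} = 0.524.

With allocation ratio k = n₂/n₁ = 1.5, Var(x̄₁−x̄₂) = σ²(1/n₁ + 1/(k·n₁)) = σ²·(k+1)/(k·n₁).
So n₁ = (1 + 1/k)·((z_{α} + z_β)/d)² = 1.667 × (2.484/0.21)².
n₁ = 1.667 × 139.92 = 233.2.
Round up: n₁ = 234, giving n₂ = 1.5 × 234 = 351.

n₁ = 234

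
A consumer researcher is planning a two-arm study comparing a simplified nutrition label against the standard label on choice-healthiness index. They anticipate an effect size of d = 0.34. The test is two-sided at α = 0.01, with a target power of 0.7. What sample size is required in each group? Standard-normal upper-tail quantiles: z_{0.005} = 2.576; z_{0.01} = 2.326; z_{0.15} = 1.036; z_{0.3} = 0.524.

For two independent groups with equal n: n = 2·((z_{α/2} + z_β) / d)².
z_{α/2} + z_β = 2.576 + 0.524 = 3.100.
n = 2 × (3.100 / 0.34)² = 2 × 9.118² = 2 × 83.13 = 166.3.
Round up to the next whole participant.

n = 167 per group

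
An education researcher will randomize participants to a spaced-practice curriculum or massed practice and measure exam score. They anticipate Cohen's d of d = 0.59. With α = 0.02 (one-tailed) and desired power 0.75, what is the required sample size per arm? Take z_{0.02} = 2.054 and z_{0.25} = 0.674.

n = 43 per group

For two independent groups with equal n: n = 2·((z_{α} + z_β) / d)².
z_{α} + z_β = 2.054 + 0.674 = 2.728.
n = 2 × (2.728 / 0.59)² = 2 × 4.624² = 2 × 21.38 = 42.8.
Round up to the next whole participant.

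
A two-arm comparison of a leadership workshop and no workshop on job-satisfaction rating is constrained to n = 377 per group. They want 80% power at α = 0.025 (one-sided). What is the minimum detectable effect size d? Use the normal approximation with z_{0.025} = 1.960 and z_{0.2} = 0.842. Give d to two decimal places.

d_min ≈ 0.20

For two independent groups of n = 377 each: d_min = (z_{α} + z_β)·√(2/n).
z-sum = 1.960 + 0.842 = 2.802.
d_min = 2.802 × √(2/377) = 2.802 × 0.0728 = 0.204.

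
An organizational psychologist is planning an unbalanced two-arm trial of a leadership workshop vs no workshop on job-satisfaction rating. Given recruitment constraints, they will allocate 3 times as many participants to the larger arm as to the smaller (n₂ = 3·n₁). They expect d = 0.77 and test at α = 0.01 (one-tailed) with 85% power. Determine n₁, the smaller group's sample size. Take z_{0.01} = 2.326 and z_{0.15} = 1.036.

n₁ = 26

With allocation ratio k = n₂/n₁ = 3, Var(x̄₁−x̄₂) = σ²(1/n₁ + 1/(k·n₁)) = σ²·(k+1)/(k·n₁).
So n₁ = (1 + 1/k)·((z_{α} + z_β)/d)² = 1.333 × (3.362/0.77)².
n₁ = 1.333 × 19.06 = 25.4.
Round up: n₁ = 26, giving n₂ = 3 × 26 = 78.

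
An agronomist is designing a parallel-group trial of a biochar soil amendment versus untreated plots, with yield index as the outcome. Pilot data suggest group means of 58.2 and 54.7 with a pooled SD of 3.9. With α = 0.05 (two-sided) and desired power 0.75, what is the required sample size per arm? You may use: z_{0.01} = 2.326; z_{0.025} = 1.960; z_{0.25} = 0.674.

n = 18 per group

Cohen's d = |M₁ − M₂| / SD_pooled = |58.2 − 54.7| / 3.9 = 3.5 / 3.9 = 0.897.
For two independent groups with equal n: n = 2·((z_{α/2} + z_β) / d)².
z_{α/2} + z_β = 1.960 + 0.674 = 2.634.
n = 2 × (2.634 / 0.897)² = 2 × 2.936² = 2 × 8.62 = 17.2.
Round up to the next whole participant.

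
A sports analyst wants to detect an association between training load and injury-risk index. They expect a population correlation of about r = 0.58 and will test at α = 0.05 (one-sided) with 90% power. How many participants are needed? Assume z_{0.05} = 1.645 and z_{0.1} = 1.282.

n = 23

Fisher's z: C = ½·ln((1+r)/(1−r)) = ½·ln(3.7619) = 0.6625.
n = ((z_{α} + z_β)/C)² + 3.
(1.645 + 1.282) / 0.6625 = 2.927 / 0.6625 = 4.418.
n = 4.418² + 3 = 19.52 + 3 = 22.5.
Round up.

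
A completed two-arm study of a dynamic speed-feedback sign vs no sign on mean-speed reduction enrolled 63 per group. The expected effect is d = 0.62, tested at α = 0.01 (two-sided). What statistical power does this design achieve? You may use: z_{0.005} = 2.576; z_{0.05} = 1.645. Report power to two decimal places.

power ≈ 0.82

For two equal groups, power = Φ(d·√(n/2) − z_{α/2}).
d·√(n/2) = 0.62 × √(63/2) = 0.62 × 5.612 = 3.480.
z_β = 3.480 − 2.576 = 0.904.
Power = Φ(0.904) = 0.817.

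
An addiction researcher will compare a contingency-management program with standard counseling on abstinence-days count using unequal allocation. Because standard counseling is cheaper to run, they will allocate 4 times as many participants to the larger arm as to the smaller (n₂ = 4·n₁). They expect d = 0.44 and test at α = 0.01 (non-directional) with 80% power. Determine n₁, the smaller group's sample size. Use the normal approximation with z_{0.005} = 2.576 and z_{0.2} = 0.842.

n₁ = 76

With allocation ratio k = n₂/n₁ = 4, Var(x̄₁−x̄₂) = σ²(1/n₁ + 1/(k·n₁)) = σ²·(k+1)/(k·n₁).
So n₁ = (1 + 1/k)·((z_{α/2} + z_β)/d)² = 1.250 × (3.418/0.44)².
n₁ = 1.250 × 60.34 = 75.4.
Round up: n₁ = 76, giving n₂ = 4 × 76 = 304.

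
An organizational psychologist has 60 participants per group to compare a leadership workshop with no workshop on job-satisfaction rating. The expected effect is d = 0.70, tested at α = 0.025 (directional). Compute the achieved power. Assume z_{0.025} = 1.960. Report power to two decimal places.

power ≈ 0.97

For two equal groups, power = Φ(d·√(n/2) − z_{α}).
d·√(n/2) = 0.70 × √(60/2) = 0.70 × 5.477 = 3.834.
z_β = 3.834 − 1.960 = 1.874.
Power = Φ(1.874) = 0.970.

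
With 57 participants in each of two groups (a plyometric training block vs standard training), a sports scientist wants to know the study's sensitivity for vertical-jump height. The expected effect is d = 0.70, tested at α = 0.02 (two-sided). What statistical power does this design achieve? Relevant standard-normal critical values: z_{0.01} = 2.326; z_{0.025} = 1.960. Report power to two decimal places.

power ≈ 0.92

For two equal groups, power = Φ(d·√(n/2) − z_{α/2}).
d·√(n/2) = 0.70 × √(57/2) = 0.70 × 5.339 = 3.737.
z_β = 3.737 − 2.326 = 1.411.
Power = Φ(1.411) = 0.921.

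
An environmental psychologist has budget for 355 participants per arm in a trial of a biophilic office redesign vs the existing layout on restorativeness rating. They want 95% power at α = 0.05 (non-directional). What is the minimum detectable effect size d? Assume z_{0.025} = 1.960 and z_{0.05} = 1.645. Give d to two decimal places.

For two independent groups of n = 355 each: d_min = (z_{α/2} + z_β)·√(2/n).
z-sum = 1.960 + 1.645 = 3.605.
d_min = 3.605 × √(2/355) = 3.605 × 0.0751 = 0.271.

d_min ≈ 0.27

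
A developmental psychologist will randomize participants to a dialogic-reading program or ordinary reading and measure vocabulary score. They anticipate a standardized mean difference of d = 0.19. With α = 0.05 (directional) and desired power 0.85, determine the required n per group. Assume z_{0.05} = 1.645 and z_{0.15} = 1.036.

n = 399 per group

For two independent groups with equal n: n = 2·((z_{α} + z_β) / d)².
z_{α} + z_β = 1.645 + 1.036 = 2.681.
n = 2 × (2.681 / 0.19)² = 2 × 14.111² = 2 × 199.11 = 398.2.
Round up to the next whole participant.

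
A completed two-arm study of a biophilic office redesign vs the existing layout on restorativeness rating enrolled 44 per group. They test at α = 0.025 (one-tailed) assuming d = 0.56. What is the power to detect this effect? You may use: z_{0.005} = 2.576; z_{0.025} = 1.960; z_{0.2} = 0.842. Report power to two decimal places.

power ≈ 0.75

For two equal groups, power = Φ(d·√(n/2) − z_{α}).
d·√(n/2) = 0.56 × √(44/2) = 0.56 × 4.690 = 2.627.
z_β = 2.627 − 1.960 = 0.667.
Power = Φ(0.667) = 0.747.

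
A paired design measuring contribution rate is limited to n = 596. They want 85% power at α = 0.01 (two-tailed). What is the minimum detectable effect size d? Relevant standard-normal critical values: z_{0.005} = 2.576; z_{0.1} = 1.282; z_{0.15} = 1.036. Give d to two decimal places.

d_min ≈ 0.15

For a single sample (or paired design) of n = 596: d_min = (z_{α/2} + z_β)/√n.
z-sum = 2.576 + 1.036 = 3.612.
d_min = 3.612 / √596 = 3.612 / 24.413 = 0.148.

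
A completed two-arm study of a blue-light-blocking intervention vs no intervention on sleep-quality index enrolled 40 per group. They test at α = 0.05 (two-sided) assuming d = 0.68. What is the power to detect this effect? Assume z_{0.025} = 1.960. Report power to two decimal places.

For two equal groups, power = Φ(d·√(n/2) − z_{α/2}).
d·√(n/2) = 0.68 × √(40/2) = 0.68 × 4.472 = 3.041.
z_β = 3.041 − 1.960 = 1.081.
Power = Φ(1.081) = 0.860.

power ≈ 0.86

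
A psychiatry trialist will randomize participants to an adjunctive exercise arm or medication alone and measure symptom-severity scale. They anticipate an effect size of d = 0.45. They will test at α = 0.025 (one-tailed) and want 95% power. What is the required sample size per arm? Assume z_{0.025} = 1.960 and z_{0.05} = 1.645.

For two independent groups with equal n: n = 2·((z_{α} + z_β) / d)².
z_{α} + z_β = 1.960 + 1.645 = 3.605.
n = 2 × (3.605 / 0.45)² = 2 × 8.011² = 2 × 64.18 = 128.4.
Round up to the next whole participant.

n = 129 per group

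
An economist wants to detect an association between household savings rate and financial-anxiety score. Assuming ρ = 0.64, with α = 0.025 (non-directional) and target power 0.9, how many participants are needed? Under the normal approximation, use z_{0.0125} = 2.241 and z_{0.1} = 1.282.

Fisher's z: C = ½·ln((1+r)/(1−r)) = ½·ln(4.5556) = 0.7582.
n = ((z_{α/2} + z_β)/C)² + 3.
(2.241 + 1.282) / 0.7582 = 3.523 / 0.7582 = 4.647.
n = 4.647² + 3 = 21.59 + 3 = 24.6.
Round up.

n = 25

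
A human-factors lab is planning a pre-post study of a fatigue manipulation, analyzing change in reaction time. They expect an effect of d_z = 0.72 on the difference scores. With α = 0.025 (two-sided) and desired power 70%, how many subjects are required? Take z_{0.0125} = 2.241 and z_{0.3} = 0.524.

For a paired (one-sample on differences) test: n = ((z_{α/2} + z_β) / d)².
z_{α/2} + z_β = 2.241 + 0.524 = 2.765.
n = (2.765 / 0.72)² = 3.840² = 14.75.
Round up.

n = 15 pairs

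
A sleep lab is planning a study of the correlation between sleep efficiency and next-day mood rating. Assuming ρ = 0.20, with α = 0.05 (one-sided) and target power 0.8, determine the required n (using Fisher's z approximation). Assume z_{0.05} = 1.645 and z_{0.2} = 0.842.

Fisher's z: C = ½·ln((1+r)/(1−r)) = ½·ln(1.5000) = 0.2027.
n = ((z_{α} + z_β)/C)² + 3.
(1.645 + 0.842) / 0.2027 = 2.487 / 0.2027 = 12.269.
n = 12.269² + 3 = 150.54 + 3 = 153.5.
Round up.

n = 154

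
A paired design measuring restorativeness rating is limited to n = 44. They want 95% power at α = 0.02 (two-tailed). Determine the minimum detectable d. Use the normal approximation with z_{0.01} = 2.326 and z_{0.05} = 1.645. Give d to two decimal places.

d_min ≈ 0.60

For a single sample (or paired design) of n = 44: d_min = (z_{α/2} + z_β)/√n.
z-sum = 2.326 + 1.645 = 3.971.
d_min = 3.971 / √44 = 3.971 / 6.633 = 0.599.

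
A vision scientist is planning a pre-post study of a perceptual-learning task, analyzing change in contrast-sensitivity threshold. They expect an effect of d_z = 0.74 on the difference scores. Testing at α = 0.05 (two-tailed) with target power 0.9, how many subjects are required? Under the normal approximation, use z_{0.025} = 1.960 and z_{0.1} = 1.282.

For a paired (one-sample on differences) test: n = ((z_{α/2} + z_β) / d)².
z_{α/2} + z_β = 1.960 + 1.282 = 3.242.
n = (3.242 / 0.74)² = 4.381² = 19.19.
Round up.

n = 20 pairs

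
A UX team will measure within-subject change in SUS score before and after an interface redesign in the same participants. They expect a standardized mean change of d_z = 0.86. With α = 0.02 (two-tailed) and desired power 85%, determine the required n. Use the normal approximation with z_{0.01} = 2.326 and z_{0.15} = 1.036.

For a paired (one-sample on differences) test: n = ((z_{α/2} + z_β) / d)².
z_{α/2} + z_β = 2.326 + 1.036 = 3.362.
n = (3.362 / 0.86)² = 3.909² = 15.28.
Round up.

n = 16 pairs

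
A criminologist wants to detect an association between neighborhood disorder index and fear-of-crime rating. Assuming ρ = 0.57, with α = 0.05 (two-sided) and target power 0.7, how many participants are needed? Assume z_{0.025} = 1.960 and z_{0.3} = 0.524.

Fisher's z: C = ½·ln((1+r)/(1−r)) = ½·ln(3.6512) = 0.6475.
n = ((z_{α/2} + z_β)/C)² + 3.
(1.960 + 0.524) / 0.6475 = 2.484 / 0.6475 = 3.836.
n = 3.836² + 3 = 14.72 + 3 = 17.7.
Round up.

n = 18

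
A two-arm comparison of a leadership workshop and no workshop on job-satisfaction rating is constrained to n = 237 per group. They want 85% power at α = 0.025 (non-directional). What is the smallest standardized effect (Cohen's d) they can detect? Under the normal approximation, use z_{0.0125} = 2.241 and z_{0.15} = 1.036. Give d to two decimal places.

For two independent groups of n = 237 each: d_min = (z_{α/2} + z_β)·√(2/n).
z-sum = 2.241 + 1.036 = 3.277.
d_min = 3.277 × √(2/237) = 3.277 × 0.0919 = 0.301.

d_min ≈ 0.30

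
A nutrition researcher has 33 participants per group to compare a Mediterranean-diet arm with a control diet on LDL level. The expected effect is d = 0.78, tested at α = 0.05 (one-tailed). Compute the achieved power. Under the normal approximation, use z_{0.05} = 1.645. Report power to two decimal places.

power ≈ 0.94

For two equal groups, power = Φ(d·√(n/2) − z_{α}).
d·√(n/2) = 0.78 × √(33/2) = 0.78 × 4.062 = 3.168.
z_β = 3.168 − 1.645 = 1.523.
Power = Φ(1.523) = 0.936.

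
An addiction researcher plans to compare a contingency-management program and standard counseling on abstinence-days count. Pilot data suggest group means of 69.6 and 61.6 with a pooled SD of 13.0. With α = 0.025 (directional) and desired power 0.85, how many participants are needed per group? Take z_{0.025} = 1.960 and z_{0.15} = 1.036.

Cohen's d = |M₁ − M₂| / SD_pooled = |69.6 − 61.6| / 13.0 = 8.0 / 13.0 = 0.615.
For two independent groups with equal n: n = 2·((z_{α} + z_β) / d)².
z_{α} + z_β = 1.960 + 1.036 = 2.996.
n = 2 × (2.996 / 0.615)² = 2 × 4.872² = 2 × 23.73 = 47.5.
Round up to the next whole participant.

n = 48 per group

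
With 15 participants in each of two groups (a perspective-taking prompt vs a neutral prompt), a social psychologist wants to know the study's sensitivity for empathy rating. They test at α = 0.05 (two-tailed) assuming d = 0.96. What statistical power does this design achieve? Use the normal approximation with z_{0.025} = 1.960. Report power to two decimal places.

For two equal groups, power = Φ(d·√(n/2) − z_{α/2}).
d·√(n/2) = 0.96 × √(15/2) = 0.96 × 2.739 = 2.629.
z_β = 2.629 − 1.960 = 0.669.
Power = Φ(0.669) = 0.748.

power ≈ 0.75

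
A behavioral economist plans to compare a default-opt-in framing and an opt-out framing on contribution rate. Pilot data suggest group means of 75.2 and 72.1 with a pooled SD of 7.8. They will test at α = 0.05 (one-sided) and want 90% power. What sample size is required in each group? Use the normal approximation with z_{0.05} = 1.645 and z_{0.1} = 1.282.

n = 109 per group

Cohen's d = |M₁ − M₂| / SD_pooled = |75.2 − 72.1| / 7.8 = 3.1 / 7.8 = 0.397.
For two independent groups with equal n: n = 2·((z_{α} + z_β) / d)².
z_{α} + z_β = 1.645 + 1.282 = 2.927.
n = 2 × (2.927 / 0.397)² = 2 × 7.373² = 2 × 54.36 = 108.7.
Round up to the next whole participant.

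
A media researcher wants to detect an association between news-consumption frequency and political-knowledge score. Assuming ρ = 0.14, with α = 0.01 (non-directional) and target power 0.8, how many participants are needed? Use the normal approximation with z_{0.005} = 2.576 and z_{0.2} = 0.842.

n = 592

Fisher's z: C = ½·ln((1+r)/(1−r)) = ½·ln(1.3256) = 0.1409.
n = ((z_{α/2} + z_β)/C)² + 3.
(2.576 + 0.842) / 0.1409 = 3.418 / 0.1409 = 24.258.
n = 24.258² + 3 = 588.47 + 3 = 591.5.
Round up.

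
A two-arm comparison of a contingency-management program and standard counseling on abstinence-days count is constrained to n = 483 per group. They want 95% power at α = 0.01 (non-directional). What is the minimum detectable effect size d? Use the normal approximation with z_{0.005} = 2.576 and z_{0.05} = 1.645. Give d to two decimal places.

For two independent groups of n = 483 each: d_min = (z_{α/2} + z_β)·√(2/n).
z-sum = 2.576 + 1.645 = 4.221.
d_min = 4.221 × √(2/483) = 4.221 × 0.0643 = 0.272.

d_min ≈ 0.27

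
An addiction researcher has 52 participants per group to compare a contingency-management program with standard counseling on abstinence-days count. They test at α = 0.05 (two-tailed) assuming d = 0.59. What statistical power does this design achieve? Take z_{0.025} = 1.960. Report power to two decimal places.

For two equal groups, power = Φ(d·√(n/2) − z_{α/2}).
d·√(n/2) = 0.59 × √(52/2) = 0.59 × 5.099 = 3.008.
z_β = 3.008 − 1.960 = 1.048.
Power = Φ(1.048) = 0.853.

power ≈ 0.85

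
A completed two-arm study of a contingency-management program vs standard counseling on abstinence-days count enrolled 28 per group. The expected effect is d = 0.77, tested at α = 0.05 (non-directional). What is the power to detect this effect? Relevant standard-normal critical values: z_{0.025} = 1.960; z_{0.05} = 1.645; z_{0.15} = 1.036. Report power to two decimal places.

For two equal groups, power = Φ(d·√(n/2) − z_{α/2}).
d·√(n/2) = 0.77 × √(28/2) = 0.77 × 3.742 = 2.881.
z_β = 2.881 − 1.960 = 0.921.
Power = Φ(0.921) = 0.821.

power ≈ 0.82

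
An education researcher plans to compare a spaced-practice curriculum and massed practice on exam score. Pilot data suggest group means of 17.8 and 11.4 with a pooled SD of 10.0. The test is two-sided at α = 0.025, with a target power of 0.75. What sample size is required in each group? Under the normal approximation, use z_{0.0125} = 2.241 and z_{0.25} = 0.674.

Cohen's d = |M₁ − M₂| / SD_pooled = |17.8 − 11.4| / 10.0 = 6.4 / 10.0 = 0.640.
For two independent groups with equal n: n = 2·((z_{α/2} + z_β) / d)².
z_{α/2} + z_β = 2.241 + 0.674 = 2.915.
n = 2 × (2.915 / 0.640)² = 2 × 4.555² = 2 × 20.75 = 41.5.
Round up to the next whole participant.

n = 42 per group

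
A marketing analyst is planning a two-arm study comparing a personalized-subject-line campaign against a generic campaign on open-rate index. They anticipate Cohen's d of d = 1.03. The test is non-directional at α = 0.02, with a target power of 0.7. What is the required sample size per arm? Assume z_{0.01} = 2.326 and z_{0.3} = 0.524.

For two independent groups with equal n: n = 2·((z_{α/2} + z_β) / d)².
z_{α/2} + z_β = 2.326 + 0.524 = 2.850.
n = 2 × (2.850 / 1.03)² = 2 × 2.767² = 2 × 7.66 = 15.3.
Round up to the next whole participant.

n = 16 per group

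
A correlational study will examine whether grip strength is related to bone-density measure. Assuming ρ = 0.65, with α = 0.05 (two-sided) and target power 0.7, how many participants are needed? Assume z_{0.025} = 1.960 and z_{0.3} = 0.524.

n = 14

Fisher's z: C = ½·ln((1+r)/(1−r)) = ½·ln(4.7143) = 0.7753.
n = ((z_{α/2} + z_β)/C)² + 3.
(1.960 + 0.524) / 0.7753 = 2.484 / 0.7753 = 3.204.
n = 3.204² + 3 = 10.27 + 3 = 13.3.
Round up.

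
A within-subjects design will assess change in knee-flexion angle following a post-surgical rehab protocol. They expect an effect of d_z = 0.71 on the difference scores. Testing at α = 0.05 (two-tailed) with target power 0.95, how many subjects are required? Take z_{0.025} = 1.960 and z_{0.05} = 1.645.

For a paired (one-sample on differences) test: n = ((z_{α/2} + z_β) / d)².
z_{α/2} + z_β = 1.960 + 1.645 = 3.605.
n = (3.605 / 0.71)² = 5.077² = 25.78.
Round up.

n = 26 pairs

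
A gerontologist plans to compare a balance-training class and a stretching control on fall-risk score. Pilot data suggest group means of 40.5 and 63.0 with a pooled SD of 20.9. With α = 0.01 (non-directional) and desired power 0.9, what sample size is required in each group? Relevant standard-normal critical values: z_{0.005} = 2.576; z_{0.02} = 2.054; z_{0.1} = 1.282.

Cohen's d = |M₁ − M₂| / SD_pooled = |40.5 − 63.0| / 20.9 = 22.5 / 20.9 = 1.077.
For two independent groups with equal n: n = 2·((z_{α/2} + z_β) / d)².
z_{α/2} + z_β = 2.576 + 1.282 = 3.858.
n = 2 × (3.858 / 1.077)² = 2 × 3.582² = 2 × 12.83 = 25.7.
Round up to the next whole participant.

n = 26 per group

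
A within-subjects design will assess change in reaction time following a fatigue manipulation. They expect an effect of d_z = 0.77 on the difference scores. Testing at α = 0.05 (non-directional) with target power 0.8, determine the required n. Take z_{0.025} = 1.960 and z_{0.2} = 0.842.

For a paired (one-sample on differences) test: n = ((z_{α/2} + z_β) / d)².
z_{α/2} + z_β = 1.960 + 0.842 = 2.802.
n = (2.802 / 0.77)² = 3.639² = 13.24.
Round up.

n = 14 pairs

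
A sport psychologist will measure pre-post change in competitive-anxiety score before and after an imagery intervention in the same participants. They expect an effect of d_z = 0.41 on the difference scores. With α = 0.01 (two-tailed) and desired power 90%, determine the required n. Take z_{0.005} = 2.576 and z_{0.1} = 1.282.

For a paired (one-sample on differences) test: n = ((z_{α/2} + z_β) / d)².
z_{α/2} + z_β = 2.576 + 1.282 = 3.858.
n = (3.858 / 0.41)² = 9.410² = 88.54.
Round up.

n = 89 pairs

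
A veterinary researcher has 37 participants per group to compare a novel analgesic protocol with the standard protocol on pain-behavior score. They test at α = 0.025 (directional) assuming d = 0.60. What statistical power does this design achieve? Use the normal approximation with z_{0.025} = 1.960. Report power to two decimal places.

For two equal groups, power = Φ(d·√(n/2) − z_{α}).
d·√(n/2) = 0.60 × √(37/2) = 0.60 × 4.301 = 2.581.
z_β = 2.581 − 1.960 = 0.621.
Power = Φ(0.621) = 0.733.

power ≈ 0.73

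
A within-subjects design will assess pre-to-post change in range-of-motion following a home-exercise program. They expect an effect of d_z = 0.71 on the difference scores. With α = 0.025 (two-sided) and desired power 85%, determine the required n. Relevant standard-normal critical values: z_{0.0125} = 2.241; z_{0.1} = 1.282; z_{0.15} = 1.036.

For a paired (one-sample on differences) test: n = ((z_{α/2} + z_β) / d)².
z_{α/2} + z_β = 2.241 + 1.036 = 3.277.
n = (3.277 / 0.71)² = 4.615² = 21.30.
Round up.

n = 22 pairs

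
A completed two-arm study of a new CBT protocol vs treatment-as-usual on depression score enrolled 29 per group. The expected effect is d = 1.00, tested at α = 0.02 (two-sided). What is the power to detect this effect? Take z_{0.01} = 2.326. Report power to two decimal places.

power ≈ 0.93

For two equal groups, power = Φ(d·√(n/2) − z_{α/2}).
d·√(n/2) = 1.00 × √(29/2) = 1.00 × 3.808 = 3.808.
z_β = 3.808 − 2.326 = 1.482.
Power = Φ(1.482) = 0.931.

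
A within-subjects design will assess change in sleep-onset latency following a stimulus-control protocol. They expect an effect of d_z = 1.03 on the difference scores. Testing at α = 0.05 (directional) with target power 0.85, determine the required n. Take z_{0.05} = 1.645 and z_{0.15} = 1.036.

For a paired (one-sample on differences) test: n = ((z_{α} + z_β) / d)².
z_{α} + z_β = 1.645 + 1.036 = 2.681.
n = (2.681 / 1.03)² = 2.603² = 6.78.
Round up.

n = 7 pairs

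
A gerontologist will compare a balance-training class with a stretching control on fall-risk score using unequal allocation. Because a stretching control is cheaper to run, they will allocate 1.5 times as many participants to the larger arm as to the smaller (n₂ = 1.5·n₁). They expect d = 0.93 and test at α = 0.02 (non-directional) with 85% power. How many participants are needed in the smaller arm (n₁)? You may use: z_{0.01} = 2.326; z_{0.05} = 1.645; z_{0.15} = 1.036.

n₁ = 22

With allocation ratio k = n₂/n₁ = 1.5, Var(x̄₁−x̄₂) = σ²(1/n₁ + 1/(k·n₁)) = σ²·(k+1)/(k·n₁).
So n₁ = (1 + 1/k)·((z_{α/2} + z_β)/d)² = 1.667 × (3.362/0.93)².
n₁ = 1.667 × 13.07 = 21.8.
Round up: n₁ = 22, giving n₂ = 1.5 × 22 = 33.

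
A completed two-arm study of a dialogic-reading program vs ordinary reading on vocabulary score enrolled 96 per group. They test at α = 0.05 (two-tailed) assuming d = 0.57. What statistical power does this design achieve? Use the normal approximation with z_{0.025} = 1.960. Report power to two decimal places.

For two equal groups, power = Φ(d·√(n/2) − z_{α/2}).
d·√(n/2) = 0.57 × √(96/2) = 0.57 × 6.928 = 3.949.
z_β = 3.949 − 1.960 = 1.989.
Power = Φ(1.989) = 0.977.

power ≈ 0.98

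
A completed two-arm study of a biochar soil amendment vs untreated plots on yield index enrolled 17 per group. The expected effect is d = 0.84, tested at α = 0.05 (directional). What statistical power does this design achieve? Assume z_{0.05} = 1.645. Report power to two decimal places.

power ≈ 0.79

For two equal groups, power = Φ(d·√(n/2) − z_{α}).
d·√(n/2) = 0.84 × √(17/2) = 0.84 × 2.915 = 2.449.
z_β = 2.449 − 1.645 = 0.804.
Power = Φ(0.804) = 0.789.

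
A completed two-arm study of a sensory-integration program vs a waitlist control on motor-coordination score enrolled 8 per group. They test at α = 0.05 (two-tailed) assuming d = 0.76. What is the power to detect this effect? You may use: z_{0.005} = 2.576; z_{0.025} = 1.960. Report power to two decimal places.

power ≈ 0.33

For two equal groups, power = Φ(d·√(n/2) − z_{α/2}).
d·√(n/2) = 0.76 × √(8/2) = 0.76 × 2.000 = 1.520.
z_β = 1.520 − 1.960 = -0.440.
Power = Φ(-0.440) = 0.330.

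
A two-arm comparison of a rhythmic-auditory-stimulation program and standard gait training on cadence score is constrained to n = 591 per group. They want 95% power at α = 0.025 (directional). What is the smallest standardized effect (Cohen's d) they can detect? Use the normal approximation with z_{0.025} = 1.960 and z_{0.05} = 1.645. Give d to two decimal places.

d_min ≈ 0.21

For two independent groups of n = 591 each: d_min = (z_{α} + z_β)·√(2/n).
z-sum = 1.960 + 1.645 = 3.605.
d_min = 3.605 × √(2/591) = 3.605 × 0.0582 = 0.210.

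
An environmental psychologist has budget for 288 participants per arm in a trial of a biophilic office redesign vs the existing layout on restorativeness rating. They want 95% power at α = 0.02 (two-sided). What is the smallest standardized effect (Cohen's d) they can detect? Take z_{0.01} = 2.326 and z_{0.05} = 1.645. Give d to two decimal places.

d_min ≈ 0.33

For two independent groups of n = 288 each: d_min = (z_{α/2} + z_β)·√(2/n).
z-sum = 2.326 + 1.645 = 3.971.
d_min = 3.971 × √(2/288) = 3.971 × 0.0833 = 0.331.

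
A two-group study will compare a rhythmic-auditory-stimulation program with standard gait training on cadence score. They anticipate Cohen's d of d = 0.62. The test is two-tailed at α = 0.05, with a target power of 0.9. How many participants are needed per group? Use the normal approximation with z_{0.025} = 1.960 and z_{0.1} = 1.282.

n = 55 per group

For two independent groups with equal n: n = 2·((z_{α/2} + z_β) / d)².
z_{α/2} + z_β = 1.960 + 1.282 = 3.242.
n = 2 × (3.242 / 0.62)² = 2 × 5.229² = 2 × 27.34 = 54.7.
Round up to the next whole participant.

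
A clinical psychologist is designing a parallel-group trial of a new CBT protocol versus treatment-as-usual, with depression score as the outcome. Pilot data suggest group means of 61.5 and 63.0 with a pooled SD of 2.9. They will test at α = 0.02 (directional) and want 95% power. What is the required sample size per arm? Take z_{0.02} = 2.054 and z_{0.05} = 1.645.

Cohen's d = |M₁ − M₂| / SD_pooled = |61.5 − 63.0| / 2.9 = 1.5 / 2.9 = 0.517.
For two independent groups with equal n: n = 2·((z_{α} + z_β) / d)².
z_{α} + z_β = 2.054 + 1.645 = 3.699.
n = 2 × (3.699 / 0.517)² = 2 × 7.155² = 2 × 51.19 = 102.4.
Round up to the next whole participant.

n = 103 per group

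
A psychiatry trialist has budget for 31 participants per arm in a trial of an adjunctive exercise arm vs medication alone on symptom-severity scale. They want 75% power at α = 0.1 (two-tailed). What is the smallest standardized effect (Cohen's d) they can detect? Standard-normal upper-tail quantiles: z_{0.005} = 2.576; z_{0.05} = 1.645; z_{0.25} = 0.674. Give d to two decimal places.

For two independent groups of n = 31 each: d_min = (z_{α/2} + z_β)·√(2/n).
z-sum = 1.645 + 0.674 = 2.319.
d_min = 2.319 × √(2/31) = 2.319 × 0.2540 = 0.589.

d_min ≈ 0.59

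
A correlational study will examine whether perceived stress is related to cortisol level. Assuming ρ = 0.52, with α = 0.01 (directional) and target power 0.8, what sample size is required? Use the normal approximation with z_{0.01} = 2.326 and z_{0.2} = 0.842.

Fisher's z: C = ½·ln((1+r)/(1−r)) = ½·ln(3.1667) = 0.5763.
n = ((z_{α} + z_β)/C)² + 3.
(2.326 + 0.842) / 0.5763 = 3.168 / 0.5763 = 5.497.
n = 5.497² + 3 = 30.22 + 3 = 33.2.
Round up.

n = 34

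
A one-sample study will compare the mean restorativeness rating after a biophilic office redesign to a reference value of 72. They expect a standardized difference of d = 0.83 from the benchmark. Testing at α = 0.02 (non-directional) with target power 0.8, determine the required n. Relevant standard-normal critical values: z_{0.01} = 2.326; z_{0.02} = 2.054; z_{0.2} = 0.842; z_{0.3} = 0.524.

n = 15

For a one-sample test: n = ((z_{α/2} + z_β) / d)².
z_{α/2} + z_β = 2.326 + 0.842 = 3.168.
n = (3.168 / 0.83)² = 3.817² = 14.57.
Round up.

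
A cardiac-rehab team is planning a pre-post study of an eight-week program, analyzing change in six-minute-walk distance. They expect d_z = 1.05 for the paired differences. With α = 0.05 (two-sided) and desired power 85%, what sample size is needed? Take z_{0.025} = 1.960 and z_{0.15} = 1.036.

For a paired (one-sample on differences) test: n = ((z_{α/2} + z_β) / d)².
z_{α/2} + z_β = 1.960 + 1.036 = 2.996.
n = (2.996 / 1.05)² = 2.853² = 8.14.
Round up.

n = 9 pairs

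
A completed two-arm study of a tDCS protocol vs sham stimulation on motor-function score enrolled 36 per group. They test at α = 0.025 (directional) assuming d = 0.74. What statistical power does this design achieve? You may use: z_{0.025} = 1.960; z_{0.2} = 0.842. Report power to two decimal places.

power ≈ 0.88

For two equal groups, power = Φ(d·√(n/2) − z_{α}).
d·√(n/2) = 0.74 × √(36/2) = 0.74 × 4.243 = 3.140.
z_β = 3.140 − 1.960 = 1.180.
Power = Φ(1.180) = 0.881.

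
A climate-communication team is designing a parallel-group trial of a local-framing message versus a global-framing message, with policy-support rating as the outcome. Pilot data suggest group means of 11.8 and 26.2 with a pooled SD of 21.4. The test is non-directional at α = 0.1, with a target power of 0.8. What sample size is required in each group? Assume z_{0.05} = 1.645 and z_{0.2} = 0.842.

Cohen's d = |M₁ − M₂| / SD_pooled = |11.8 − 26.2| / 21.4 = 14.4 / 21.4 = 0.673.
For two independent groups with equal n: n = 2·((z_{α/2} + z_β) / d)².
z_{α/2} + z_β = 1.645 + 0.842 = 2.487.
n = 2 × (2.487 / 0.673)² = 2 × 3.695² = 2 × 13.66 = 27.3.
Round up to the next whole participant.

n = 28 per group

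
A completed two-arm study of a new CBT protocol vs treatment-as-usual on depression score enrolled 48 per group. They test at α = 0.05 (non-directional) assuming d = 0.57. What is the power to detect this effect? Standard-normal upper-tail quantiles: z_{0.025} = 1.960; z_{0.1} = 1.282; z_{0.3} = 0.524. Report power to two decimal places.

power ≈ 0.80

For two equal groups, power = Φ(d·√(n/2) − z_{α/2}).
d·√(n/2) = 0.57 × √(48/2) = 0.57 × 4.899 = 2.792.
z_β = 2.792 − 1.960 = 0.832.
Power = Φ(0.832) = 0.797.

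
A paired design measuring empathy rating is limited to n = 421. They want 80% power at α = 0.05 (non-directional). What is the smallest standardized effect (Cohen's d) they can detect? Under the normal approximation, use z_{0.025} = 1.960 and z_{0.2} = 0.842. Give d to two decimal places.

d_min ≈ 0.14

For a single sample (or paired design) of n = 421: d_min = (z_{α/2} + z_β)/√n.
z-sum = 1.960 + 0.842 = 2.802.
d_min = 2.802 / √421 = 2.802 / 20.518 = 0.137.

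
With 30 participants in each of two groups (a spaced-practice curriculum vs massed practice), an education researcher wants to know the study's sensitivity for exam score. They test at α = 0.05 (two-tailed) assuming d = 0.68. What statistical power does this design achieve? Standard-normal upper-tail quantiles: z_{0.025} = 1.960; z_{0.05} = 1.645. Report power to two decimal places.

For two equal groups, power = Φ(d·√(n/2) − z_{α/2}).
d·√(n/2) = 0.68 × √(30/2) = 0.68 × 3.873 = 2.634.
z_β = 2.634 − 1.960 = 0.674.
Power = Φ(0.674) = 0.750.

power ≈ 0.75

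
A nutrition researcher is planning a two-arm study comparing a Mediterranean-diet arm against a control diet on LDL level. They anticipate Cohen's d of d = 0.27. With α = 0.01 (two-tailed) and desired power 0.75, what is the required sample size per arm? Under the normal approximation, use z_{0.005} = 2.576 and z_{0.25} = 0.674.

For two independent groups with equal n: n = 2·((z_{α/2} + z_β) / d)².
z_{α/2} + z_β = 2.576 + 0.674 = 3.250.
n = 2 × (3.250 / 0.27)² = 2 × 12.037² = 2 × 144.89 = 289.8.
Round up to the next whole participant.

n = 290 per group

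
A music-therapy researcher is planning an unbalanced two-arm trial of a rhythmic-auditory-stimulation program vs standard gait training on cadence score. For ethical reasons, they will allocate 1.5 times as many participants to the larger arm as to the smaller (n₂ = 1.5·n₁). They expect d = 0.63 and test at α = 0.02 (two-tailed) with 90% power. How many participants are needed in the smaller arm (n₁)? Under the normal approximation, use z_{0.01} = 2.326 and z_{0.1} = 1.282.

With allocation ratio k = n₂/n₁ = 1.5, Var(x̄₁−x̄₂) = σ²(1/n₁ + 1/(k·n₁)) = σ²·(k+1)/(k·n₁).
So n₁ = (1 + 1/k)·((z_{α/2} + z_β)/d)² = 1.667 × (3.608/0.63)².
n₁ = 1.667 × 32.80 = 54.7.
Round up: n₁ = 55, giving n₂ = ⌈1.5 × 55⌉ = ⌈82.5⌉ = 83.

n₁ = 55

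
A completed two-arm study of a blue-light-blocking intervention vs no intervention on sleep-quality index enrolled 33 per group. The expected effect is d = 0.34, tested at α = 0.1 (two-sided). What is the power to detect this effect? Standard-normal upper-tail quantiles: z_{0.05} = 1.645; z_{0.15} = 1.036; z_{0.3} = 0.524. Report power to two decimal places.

For two equal groups, power = Φ(d·√(n/2) − z_{α/2}).
d·√(n/2) = 0.34 × √(33/2) = 0.34 × 4.062 = 1.381.
z_β = 1.381 − 1.645 = -0.264.
Power = Φ(-0.264) = 0.396.

power ≈ 0.40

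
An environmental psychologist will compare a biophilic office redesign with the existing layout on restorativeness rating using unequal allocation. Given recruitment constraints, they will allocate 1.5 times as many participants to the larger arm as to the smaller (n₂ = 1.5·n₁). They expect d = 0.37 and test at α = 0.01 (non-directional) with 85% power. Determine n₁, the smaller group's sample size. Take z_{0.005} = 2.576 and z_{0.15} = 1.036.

With allocation ratio k = n₂/n₁ = 1.5, Var(x̄₁−x̄₂) = σ²(1/n₁ + 1/(k·n₁)) = σ²·(k+1)/(k·n₁).
So n₁ = (1 + 1/k)·((z_{α/2} + z_β)/d)² = 1.667 × (3.612/0.37)².
n₁ = 1.667 × 95.30 = 158.8.
Round up: n₁ = 159, giving n₂ = ⌈1.5 × 159⌉ = ⌈238.5⌉ = 239.

n₁ = 159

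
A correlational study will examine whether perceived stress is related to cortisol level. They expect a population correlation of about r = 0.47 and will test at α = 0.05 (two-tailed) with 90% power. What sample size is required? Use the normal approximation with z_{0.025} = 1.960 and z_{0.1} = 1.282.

Fisher's z: C = ½·ln((1+r)/(1−r)) = ½·ln(2.7736) = 0.5101.
n = ((z_{α/2} + z_β)/C)² + 3.
(1.960 + 1.282) / 0.5101 = 3.242 / 0.5101 = 6.356.
n = 6.356² + 3 = 40.39 + 3 = 43.4.
Round up.

n = 44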